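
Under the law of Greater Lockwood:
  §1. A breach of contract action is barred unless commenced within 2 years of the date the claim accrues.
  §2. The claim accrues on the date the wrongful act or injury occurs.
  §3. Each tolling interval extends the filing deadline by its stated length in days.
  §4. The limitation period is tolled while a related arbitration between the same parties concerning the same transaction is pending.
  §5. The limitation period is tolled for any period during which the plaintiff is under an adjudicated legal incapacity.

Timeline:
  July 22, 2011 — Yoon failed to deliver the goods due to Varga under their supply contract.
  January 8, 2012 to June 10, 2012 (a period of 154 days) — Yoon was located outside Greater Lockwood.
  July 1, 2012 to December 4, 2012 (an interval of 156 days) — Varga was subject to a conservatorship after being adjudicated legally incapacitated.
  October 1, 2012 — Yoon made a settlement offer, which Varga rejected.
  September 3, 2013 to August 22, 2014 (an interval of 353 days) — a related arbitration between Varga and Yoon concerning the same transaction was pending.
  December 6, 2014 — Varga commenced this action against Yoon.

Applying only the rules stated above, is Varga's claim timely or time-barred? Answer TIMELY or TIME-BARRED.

TIMELY

The claim accrued on July 22, 2011, the date of the act.
The untolled deadline — 2 years after July 22, 2011 — is July 22, 2013.
Because the plaintiff's legal incapacity ran from July 1, 2012 to December 4, 2012, the deadline is extended by 156 days to December 25, 2013.
The pending related arbitration from September 3, 2013 to August 22, 2014 tolled the period for 353 days, extending the deadline to December 13, 2014.
No stated provision tolls the period for the defendant's absence, so the interval from January 8, 2012 to June 10, 2012 has no effect on the deadline.
None of the other events listed affects the running of the period under the stated rules.
Filing on December 6, 2014 beat the December 13, 2014 deadline — the action is timely.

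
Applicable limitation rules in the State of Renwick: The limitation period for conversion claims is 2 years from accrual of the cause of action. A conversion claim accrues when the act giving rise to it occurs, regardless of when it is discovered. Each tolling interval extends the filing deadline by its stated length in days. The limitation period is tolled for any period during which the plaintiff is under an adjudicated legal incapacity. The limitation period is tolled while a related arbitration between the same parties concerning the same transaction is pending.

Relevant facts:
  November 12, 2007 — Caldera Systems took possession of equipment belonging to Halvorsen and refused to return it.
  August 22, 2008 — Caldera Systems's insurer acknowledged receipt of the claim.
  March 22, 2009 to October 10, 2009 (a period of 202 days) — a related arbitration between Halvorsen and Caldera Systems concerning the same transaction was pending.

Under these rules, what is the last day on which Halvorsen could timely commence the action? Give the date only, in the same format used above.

June 2, 2010

The cause of action accrued on November 12, 2007, the date of the act.
Adding the 2 years base period to November 12, 2007 gives a deadline of November 12, 2009, before any tolling.
The period was tolled for 202 days by the pending related arbitration (March 22, 2009 to October 10, 2009), pushing the deadline to June 2, 2010.
None of the other events listed affects the running of the period under the stated rules.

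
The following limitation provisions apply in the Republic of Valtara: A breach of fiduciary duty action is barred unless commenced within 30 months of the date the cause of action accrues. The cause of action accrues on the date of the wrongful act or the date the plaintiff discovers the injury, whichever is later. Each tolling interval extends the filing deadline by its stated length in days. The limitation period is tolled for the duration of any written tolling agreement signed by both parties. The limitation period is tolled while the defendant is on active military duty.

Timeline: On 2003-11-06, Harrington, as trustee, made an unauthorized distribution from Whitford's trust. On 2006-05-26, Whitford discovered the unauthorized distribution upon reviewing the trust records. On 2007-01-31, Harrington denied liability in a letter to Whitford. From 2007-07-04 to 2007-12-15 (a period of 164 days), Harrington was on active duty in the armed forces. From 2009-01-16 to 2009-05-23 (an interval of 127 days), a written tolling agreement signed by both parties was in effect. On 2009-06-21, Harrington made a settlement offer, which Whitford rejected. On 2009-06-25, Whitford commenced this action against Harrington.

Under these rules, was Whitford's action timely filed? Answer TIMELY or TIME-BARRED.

The claim accrued on 2006-05-26 — the later of the 2003-11-06 act and the 2006-05-26 discovery.
30 months from 2006-05-26 is 2008-11-26.
The period was tolled for 164 days by the defendant's active military service (2007-07-04 to 2007-12-15), pushing the deadline to 2009-05-09.
Because the written tolling agreement ran from 2009-01-16 to 2009-05-23, the deadline is extended by 127 days to 2009-09-13.
The other events in the timeline have no effect on the limitation period under the stated rules.
Filing on 2009-06-25 beat the 2009-09-13 deadline — the action is timely.

TIMELY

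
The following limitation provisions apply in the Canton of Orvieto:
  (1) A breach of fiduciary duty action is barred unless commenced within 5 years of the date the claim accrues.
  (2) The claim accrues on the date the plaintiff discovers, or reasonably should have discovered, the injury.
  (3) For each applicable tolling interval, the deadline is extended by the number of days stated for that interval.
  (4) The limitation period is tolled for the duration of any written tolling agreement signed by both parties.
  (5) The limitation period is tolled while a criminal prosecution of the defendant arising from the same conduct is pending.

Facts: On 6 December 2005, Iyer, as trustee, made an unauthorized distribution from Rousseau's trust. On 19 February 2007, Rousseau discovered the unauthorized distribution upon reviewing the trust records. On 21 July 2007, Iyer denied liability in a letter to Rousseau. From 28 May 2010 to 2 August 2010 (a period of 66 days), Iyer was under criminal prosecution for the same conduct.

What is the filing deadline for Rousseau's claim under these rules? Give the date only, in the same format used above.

Under the discovery rule, the claim accrued on 19 February 2007, when Rousseau discovered the injury — not on the 6 December 2005 date of the underlying act.
5 years from 19 February 2007 is 19 February 2012.
The period was tolled for 66 days by the pending criminal prosecution (28 May 2010 to 2 August 2010), pushing the deadline to 25 April 2012.
The other events in the timeline have no effect on the limitation period under the stated rules.

25 April 2012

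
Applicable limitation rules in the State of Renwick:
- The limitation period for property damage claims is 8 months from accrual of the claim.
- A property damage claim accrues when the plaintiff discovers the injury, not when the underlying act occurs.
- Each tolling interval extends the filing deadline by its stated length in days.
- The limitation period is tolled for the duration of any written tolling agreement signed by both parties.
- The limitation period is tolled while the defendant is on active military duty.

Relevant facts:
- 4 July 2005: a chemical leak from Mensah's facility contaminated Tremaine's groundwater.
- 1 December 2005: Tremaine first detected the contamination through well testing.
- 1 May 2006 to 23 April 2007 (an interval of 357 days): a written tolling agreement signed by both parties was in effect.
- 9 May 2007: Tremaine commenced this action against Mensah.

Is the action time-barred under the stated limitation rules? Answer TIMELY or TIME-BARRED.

TIMELY

The claim did not accrue until Tremaine discovered the injury on 1 December 2005; the 4 July 2005 act date does not start the clock under the stated rule.
Adding the 8 months base period to 1 December 2005 gives a deadline of 1 August 2006, before any tolling.
Because the written tolling agreement ran from 1 May 2006 to 23 April 2007, the deadline is extended by 357 days to 24 July 2007.
Tremaine filed on 9 May 2007, before the 24 July 2007 deadline, so the action is timely.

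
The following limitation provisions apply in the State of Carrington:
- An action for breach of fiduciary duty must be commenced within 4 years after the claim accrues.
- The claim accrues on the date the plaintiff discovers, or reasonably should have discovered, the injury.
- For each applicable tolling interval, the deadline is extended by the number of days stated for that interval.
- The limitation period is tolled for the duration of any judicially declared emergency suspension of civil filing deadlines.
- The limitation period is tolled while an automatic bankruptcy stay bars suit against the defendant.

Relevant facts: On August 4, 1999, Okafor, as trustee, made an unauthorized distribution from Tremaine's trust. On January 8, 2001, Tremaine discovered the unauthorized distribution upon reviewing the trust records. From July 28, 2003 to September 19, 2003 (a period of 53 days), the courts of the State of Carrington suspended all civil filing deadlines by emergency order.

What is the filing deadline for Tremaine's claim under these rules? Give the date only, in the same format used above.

March 2, 2005

Under the discovery rule, the claim accrued on January 8, 2001, when Tremaine discovered the injury — not on the August 4, 1999 date of the underlying act.
Adding the 4 years base period to January 8, 2001 gives a deadline of January 8, 2005, before any tolling.
Because the emergency suspension of filing deadlines ran from July 28, 2003 to September 19, 2003, the deadline is extended by 53 days to March 2, 2005.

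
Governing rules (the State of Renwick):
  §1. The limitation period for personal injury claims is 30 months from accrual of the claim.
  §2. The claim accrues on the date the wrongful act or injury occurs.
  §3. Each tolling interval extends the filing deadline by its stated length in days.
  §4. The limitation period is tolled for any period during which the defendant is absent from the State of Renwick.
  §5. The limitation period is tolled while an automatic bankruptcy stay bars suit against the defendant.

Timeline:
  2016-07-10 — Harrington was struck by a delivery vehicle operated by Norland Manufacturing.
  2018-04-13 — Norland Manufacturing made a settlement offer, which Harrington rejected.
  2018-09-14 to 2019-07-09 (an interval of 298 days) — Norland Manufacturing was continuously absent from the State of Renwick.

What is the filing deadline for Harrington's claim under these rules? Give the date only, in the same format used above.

The claim accrued on 2016-07-10, when the wrongful act occurred.
30 months from 2016-07-10 is 2019-01-10.
The defendant's absence from the jurisdiction from 2018-09-14 to 2019-07-09 tolled the period for 298 days, extending the deadline to 2019-11-04.
Nothing else in the chronology tolls or restarts the period.

2019-11-04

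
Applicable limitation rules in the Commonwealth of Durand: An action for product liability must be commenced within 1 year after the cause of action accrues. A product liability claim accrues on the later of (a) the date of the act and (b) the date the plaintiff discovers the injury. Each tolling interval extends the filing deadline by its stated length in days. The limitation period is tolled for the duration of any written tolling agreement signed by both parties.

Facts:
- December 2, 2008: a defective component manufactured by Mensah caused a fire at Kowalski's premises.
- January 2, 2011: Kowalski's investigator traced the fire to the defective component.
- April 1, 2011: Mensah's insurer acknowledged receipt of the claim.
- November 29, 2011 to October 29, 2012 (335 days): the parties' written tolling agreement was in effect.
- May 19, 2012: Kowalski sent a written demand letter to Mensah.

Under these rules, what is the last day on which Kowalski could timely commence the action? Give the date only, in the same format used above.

December 2, 2012

Taking the later of the act (December 2, 2008) and discovery (January 2, 2011), the claim accrued on January 2, 2011.
Adding the 1 year base period to January 2, 2011 gives a deadline of January 2, 2012, before any tolling.
The period was tolled for 335 days by the written tolling agreement (November 29, 2011 to October 29, 2012), pushing the deadline to December 2, 2012.
Nothing else in the chronology tolls or restarts the period.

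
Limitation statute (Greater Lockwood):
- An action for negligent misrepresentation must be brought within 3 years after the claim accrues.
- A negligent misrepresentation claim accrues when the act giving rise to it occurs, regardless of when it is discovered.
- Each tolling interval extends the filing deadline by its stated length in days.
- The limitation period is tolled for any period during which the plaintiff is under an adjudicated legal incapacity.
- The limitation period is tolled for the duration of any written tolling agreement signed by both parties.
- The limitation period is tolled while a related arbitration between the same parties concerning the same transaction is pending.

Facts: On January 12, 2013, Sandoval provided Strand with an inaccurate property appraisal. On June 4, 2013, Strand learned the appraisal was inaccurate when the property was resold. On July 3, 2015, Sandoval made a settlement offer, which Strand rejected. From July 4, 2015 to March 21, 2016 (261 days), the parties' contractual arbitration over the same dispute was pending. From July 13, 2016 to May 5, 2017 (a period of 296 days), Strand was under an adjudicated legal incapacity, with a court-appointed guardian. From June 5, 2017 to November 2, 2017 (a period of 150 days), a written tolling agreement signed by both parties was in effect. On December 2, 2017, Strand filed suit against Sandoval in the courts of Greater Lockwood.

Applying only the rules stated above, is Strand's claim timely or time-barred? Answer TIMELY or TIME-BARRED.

Because the rule ties accrual to occurrence, the claim accrued on January 12, 2013, not on the June 4, 2013 discovery date.
3 years from January 12, 2013 is January 12, 2016.
Because the pending related arbitration ran from July 4, 2015 to March 21, 2016, the deadline is extended by 261 days to September 29, 2016.
The period was tolled for 296 days by the plaintiff's legal incapacity (July 13, 2016 to May 5, 2017), pushing the deadline to July 22, 2017.
The period was tolled for 150 days by the written tolling agreement (June 5, 2017 to November 2, 2017), pushing the deadline to December 19, 2017.
Nothing else in the chronology tolls or restarts the period.
Filing on December 2, 2017 beat the December 19, 2017 deadline — the action is timely.

TIMELY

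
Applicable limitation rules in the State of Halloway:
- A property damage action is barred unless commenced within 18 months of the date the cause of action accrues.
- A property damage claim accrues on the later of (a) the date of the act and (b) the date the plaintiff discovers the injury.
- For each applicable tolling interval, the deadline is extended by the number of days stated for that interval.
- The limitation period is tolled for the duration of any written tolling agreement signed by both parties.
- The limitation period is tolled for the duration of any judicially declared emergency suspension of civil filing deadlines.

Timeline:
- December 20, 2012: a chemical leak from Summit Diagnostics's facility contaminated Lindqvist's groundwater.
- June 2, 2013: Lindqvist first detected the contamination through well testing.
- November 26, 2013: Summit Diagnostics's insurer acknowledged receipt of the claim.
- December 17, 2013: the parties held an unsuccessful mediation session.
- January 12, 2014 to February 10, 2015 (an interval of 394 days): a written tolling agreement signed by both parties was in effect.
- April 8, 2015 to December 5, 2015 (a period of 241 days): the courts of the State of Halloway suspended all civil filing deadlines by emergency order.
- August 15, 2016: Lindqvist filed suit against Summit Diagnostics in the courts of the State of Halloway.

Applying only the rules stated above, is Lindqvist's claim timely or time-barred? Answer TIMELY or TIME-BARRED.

Because discovery on June 2, 2013 post-dates the December 20, 2012 act, accrual under the later-of rule falls on June 2, 2013.
The untolled deadline — 18 months after June 2, 2013 — is December 2, 2014.
The period was tolled for 394 days by the written tolling agreement (January 12, 2014 to February 10, 2015), pushing the deadline to December 31, 2015.
Because the emergency suspension of filing deadlines ran from April 8, 2015 to December 5, 2015, the deadline is extended by 241 days to August 28, 2016.
The other events in the timeline have no effect on the limitation period under the stated rules.
Lindqvist filed on August 15, 2016, before the August 28, 2016 deadline, so the action is timely.

TIMELY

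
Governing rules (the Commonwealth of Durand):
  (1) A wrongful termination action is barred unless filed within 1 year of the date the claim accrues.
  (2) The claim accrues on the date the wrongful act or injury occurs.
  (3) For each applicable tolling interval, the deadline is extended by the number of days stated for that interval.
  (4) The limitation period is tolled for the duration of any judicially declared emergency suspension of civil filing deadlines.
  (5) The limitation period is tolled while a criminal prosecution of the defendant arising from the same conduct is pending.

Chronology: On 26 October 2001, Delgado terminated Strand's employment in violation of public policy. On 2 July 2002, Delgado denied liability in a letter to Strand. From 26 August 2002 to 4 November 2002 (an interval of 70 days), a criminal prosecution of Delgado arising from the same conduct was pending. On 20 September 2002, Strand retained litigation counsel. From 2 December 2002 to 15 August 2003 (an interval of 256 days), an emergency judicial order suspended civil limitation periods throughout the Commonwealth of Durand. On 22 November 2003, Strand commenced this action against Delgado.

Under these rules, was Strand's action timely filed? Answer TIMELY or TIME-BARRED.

TIME-BARRED

The claim accrued on 26 October 2001, the date of the act.
Adding the 1 year base period to 26 October 2001 gives a deadline of 26 October 2002, before any tolling.
The period was tolled for 70 days by the pending criminal prosecution (26 August 2002 to 4 November 2002), pushing the deadline to 4 January 2003.
The emergency suspension of filing deadlines from 2 December 2002 to 15 August 2003 tolled the period for 256 days, extending the deadline to 17 September 2003.
Nothing else in the chronology tolls or restarts the period.
Strand filed on 22 November 2003, after the 17 September 2003 deadline, so the action is time-barred.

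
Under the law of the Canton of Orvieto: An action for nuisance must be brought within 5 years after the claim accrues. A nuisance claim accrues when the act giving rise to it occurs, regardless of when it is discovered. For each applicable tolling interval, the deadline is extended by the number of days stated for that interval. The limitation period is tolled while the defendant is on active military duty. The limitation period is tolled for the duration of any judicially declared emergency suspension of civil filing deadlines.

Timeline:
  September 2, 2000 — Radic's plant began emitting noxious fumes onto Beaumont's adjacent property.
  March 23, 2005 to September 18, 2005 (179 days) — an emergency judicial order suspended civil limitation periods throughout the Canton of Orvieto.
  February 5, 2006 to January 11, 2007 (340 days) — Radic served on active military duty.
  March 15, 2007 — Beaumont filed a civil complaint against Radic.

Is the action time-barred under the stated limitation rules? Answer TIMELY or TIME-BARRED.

The claim accrued on September 2, 2000, the date of the act.
Adding the 5 years base period to September 2, 2000 gives a deadline of September 2, 2005, before any tolling.
Because the emergency suspension of filing deadlines ran from March 23, 2005 to September 18, 2005, the deadline is extended by 179 days to February 28, 2006.
The defendant's active military service from February 5, 2006 to January 11, 2007 tolled the period for 340 days, extending the deadline to February 3, 2007.
The March 15, 2007 filing falls after the February 3, 2007 deadline; the claim is time-barred.

TIME-BARRED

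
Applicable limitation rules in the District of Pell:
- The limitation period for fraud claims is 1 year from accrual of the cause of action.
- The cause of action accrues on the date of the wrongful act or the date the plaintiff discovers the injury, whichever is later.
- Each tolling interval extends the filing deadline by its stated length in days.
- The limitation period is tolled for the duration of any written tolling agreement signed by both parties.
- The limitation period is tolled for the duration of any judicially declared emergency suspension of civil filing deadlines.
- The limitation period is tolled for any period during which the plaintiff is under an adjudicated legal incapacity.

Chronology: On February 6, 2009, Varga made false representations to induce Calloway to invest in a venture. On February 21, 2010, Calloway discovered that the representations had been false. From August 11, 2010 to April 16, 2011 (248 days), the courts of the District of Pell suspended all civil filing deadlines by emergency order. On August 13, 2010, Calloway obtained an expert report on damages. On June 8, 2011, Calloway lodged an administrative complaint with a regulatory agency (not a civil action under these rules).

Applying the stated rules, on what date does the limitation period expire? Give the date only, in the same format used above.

October 27, 2011

The claim accrued on February 21, 2010 — the later of the February 6, 2009 act and the February 21, 2010 discovery.
1 year from February 21, 2010 is February 21, 2011.
The emergency suspension of filing deadlines from August 11, 2010 to April 16, 2011 tolled the period for 248 days, extending the deadline to October 27, 2011.
The other events in the timeline have no effect on the limitation period under the stated rules.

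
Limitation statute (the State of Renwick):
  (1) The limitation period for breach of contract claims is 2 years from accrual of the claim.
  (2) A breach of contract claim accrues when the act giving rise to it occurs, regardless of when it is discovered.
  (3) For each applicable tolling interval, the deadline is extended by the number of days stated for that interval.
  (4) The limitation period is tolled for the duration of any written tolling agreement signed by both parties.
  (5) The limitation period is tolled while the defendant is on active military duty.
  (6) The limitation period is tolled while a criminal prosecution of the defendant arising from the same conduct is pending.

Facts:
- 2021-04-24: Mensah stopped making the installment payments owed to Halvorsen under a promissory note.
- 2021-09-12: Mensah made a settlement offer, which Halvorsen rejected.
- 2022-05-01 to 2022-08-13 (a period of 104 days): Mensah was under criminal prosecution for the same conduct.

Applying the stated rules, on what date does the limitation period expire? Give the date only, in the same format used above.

2023-08-06

The claim accrued on 2021-04-24, the date of the act.
Adding the 2 years base period to 2021-04-24 gives a deadline of 2023-04-24, before any tolling.
The period was tolled for 104 days by the pending criminal prosecution (2022-05-01 to 2022-08-13), pushing the deadline to 2023-08-06.
None of the other events listed affects the running of the period under the stated rules.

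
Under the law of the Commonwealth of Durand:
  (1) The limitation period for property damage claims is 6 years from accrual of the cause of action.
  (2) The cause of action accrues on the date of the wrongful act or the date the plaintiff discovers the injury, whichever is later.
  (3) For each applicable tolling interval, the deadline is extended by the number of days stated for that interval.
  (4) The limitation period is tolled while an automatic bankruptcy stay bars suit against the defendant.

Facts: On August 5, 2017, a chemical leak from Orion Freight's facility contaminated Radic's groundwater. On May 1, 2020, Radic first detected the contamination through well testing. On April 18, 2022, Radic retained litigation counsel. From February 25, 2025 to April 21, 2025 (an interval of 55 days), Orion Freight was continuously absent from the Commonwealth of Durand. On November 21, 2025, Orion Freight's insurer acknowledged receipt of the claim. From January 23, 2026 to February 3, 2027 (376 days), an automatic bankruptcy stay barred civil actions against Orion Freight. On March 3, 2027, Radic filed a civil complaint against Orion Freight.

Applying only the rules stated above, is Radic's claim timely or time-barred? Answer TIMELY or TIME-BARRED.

The claim accrued on May 1, 2020 — the later of the August 5, 2017 act and the May 1, 2020 discovery.
The untolled deadline — 6 years after May 1, 2020 — is May 1, 2026.
The period was tolled for 376 days by the automatic bankruptcy stay (January 23, 2026 to February 3, 2027), pushing the deadline to May 12, 2027.
The defendant's absence from the jurisdiction from February 25, 2025 to April 21, 2025 does not toll the period, because no stated rule makes the defendant's absence a tolling event.
None of the other events listed affects the running of the period under the stated rules.
Filing on March 3, 2027 beat the May 12, 2027 deadline — the action is timely.

TIMELY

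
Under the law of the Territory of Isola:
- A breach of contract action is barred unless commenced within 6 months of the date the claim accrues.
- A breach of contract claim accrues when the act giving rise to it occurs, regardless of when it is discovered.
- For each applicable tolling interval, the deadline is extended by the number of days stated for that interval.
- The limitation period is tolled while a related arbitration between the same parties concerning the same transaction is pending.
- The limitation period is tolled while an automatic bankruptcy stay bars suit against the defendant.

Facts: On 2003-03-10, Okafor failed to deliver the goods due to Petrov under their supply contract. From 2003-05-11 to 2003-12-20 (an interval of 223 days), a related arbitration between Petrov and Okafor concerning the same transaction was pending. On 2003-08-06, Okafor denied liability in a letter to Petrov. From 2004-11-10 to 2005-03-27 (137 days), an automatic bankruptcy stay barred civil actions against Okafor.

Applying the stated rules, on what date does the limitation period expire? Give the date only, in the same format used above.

2004-04-20

The claim accrued on 2003-03-10, the date of the act.
6 months from 2003-03-10 is 2003-09-10.
The pending related arbitration from 2003-05-11 to 2003-12-20 tolled the period for 223 days, extending the deadline to 2004-04-20.
The automatic bankruptcy stay starting 2004-11-10 came too late — the period had run on 2004-04-20 — and so does not extend the deadline.
Nothing else in the chronology tolls or restarts the period.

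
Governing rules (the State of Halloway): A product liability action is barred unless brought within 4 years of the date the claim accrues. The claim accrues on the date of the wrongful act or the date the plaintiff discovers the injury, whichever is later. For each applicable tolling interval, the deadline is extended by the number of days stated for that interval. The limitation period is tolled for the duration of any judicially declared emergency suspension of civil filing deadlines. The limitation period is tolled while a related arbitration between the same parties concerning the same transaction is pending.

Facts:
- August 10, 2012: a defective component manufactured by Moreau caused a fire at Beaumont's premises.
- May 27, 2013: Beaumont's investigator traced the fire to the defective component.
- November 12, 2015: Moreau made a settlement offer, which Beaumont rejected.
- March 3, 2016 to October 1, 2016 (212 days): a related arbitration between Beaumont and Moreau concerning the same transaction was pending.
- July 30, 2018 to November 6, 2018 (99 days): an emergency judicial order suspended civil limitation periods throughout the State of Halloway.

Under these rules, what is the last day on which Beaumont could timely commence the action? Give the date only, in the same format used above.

The claim accrued on May 27, 2013 — the later of the August 10, 2012 act and the May 27, 2013 discovery.
The untolled deadline — 4 years after May 27, 2013 — is May 27, 2017.
The period was tolled for 212 days by the pending related arbitration (March 3, 2016 to October 1, 2016), pushing the deadline to December 25, 2017.
The emergency suspension of filing deadlines from July 30, 2018 to November 6, 2018 began after the period had already run on December 25, 2017, so it has no tolling effect.
None of the other events listed affects the running of the period under the stated rules.

December 25, 2017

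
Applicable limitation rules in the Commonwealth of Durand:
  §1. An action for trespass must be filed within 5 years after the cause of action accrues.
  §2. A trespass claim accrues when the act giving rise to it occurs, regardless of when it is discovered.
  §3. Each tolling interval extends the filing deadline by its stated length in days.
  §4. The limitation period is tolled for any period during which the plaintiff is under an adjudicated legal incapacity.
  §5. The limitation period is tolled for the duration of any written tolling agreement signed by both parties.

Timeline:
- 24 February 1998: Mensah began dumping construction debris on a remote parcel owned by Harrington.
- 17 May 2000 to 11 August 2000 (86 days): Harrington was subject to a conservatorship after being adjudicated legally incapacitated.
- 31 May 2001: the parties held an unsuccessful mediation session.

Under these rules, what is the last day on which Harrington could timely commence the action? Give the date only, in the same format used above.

21 May 2003

The limitation period began to run on 24 February 1998.
5 years from 24 February 1998 is 24 February 2003.
The period was tolled for 86 days by the plaintiff's legal incapacity (17 May 2000 to 11 August 2000), pushing the deadline to 21 May 2003.
Nothing else in the chronology tolls or restarts the period.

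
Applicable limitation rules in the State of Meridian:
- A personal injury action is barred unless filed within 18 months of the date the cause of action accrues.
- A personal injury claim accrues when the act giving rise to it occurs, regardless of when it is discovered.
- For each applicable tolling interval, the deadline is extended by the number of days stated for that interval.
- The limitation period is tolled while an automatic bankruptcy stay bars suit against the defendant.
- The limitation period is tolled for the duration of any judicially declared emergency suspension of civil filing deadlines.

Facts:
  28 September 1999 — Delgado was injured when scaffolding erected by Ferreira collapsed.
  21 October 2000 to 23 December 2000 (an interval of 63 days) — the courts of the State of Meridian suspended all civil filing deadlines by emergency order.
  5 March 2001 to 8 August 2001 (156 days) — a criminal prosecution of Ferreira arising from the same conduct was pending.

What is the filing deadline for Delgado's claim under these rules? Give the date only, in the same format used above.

30 May 2001

The limitation period began to run on 28 September 1999.
The untolled deadline — 18 months after 28 September 1999 — is 28 March 2001.
The emergency suspension of filing deadlines from 21 October 2000 to 23 December 2000 tolled the period for 63 days, extending the deadline to 30 May 2001.
Although a criminal prosecution ran from 5 March 2001 to 8 August 2001, the stated rules do not make that a tolling event, so it is disregarded.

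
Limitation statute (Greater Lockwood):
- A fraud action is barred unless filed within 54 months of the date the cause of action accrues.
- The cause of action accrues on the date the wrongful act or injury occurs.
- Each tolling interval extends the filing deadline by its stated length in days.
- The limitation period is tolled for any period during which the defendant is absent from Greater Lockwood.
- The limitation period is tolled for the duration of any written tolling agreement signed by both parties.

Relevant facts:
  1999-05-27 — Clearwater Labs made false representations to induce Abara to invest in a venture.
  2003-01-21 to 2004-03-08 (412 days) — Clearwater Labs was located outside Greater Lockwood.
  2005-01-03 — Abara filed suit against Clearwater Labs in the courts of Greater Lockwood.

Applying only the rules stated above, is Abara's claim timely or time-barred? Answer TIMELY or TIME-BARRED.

TIMELY

The cause of action accrued on 1999-05-27, the date of the act.
Adding the 54 months base period to 1999-05-27 gives a deadline of 2003-11-27, before any tolling.
The period was tolled for 412 days by the defendant's absence from the jurisdiction (2003-01-21 to 2004-03-08), pushing the deadline to 2005-01-12.
Abara filed on 2005-01-03, before the 2005-01-12 deadline, so the action is timely.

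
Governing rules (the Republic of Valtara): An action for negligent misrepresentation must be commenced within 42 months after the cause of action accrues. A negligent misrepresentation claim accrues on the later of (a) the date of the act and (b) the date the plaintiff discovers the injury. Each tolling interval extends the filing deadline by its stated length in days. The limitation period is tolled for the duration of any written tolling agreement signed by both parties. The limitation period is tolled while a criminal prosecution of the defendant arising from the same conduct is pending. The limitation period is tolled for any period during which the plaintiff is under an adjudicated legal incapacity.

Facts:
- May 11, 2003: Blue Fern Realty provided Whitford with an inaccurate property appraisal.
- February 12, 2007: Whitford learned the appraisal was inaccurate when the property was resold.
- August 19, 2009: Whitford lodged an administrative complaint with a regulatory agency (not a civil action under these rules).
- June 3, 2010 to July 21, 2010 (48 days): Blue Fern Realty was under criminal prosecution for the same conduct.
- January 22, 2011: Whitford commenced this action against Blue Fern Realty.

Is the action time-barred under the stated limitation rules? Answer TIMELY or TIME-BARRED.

TIME-BARRED

Taking the later of the act (May 11, 2003) and discovery (February 12, 2007), the claim accrued on February 12, 2007.
Adding the 42 months base period to February 12, 2007 gives a deadline of August 12, 2010, before any tolling.
Because the pending criminal prosecution ran from June 3, 2010 to July 21, 2010, the deadline is extended by 48 days to September 29, 2010.
The other events in the timeline have no effect on the limitation period under the stated rules.
Filing on January 22, 2011 missed the September 29, 2010 deadline — the action is time-barred.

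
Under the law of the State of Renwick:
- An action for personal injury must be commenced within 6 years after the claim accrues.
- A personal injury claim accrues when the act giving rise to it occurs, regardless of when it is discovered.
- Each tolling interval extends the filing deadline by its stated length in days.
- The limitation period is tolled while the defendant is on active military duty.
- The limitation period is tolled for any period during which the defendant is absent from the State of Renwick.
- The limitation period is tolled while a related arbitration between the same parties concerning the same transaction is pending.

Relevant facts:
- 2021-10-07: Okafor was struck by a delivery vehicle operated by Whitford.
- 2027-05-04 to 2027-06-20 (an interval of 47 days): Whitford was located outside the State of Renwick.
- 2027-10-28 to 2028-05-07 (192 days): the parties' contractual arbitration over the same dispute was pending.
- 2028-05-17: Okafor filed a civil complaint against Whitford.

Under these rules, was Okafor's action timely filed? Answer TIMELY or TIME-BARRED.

TIMELY

The claim accrued on 2021-10-07, the date of the act.
The untolled deadline — 6 years after 2021-10-07 — is 2027-10-07.
The defendant's absence from the jurisdiction from 2027-05-04 to 2027-06-20 tolled the period for 47 days, extending the deadline to 2027-11-23.
The period was tolled for 192 days by the pending related arbitration (2027-10-28 to 2028-05-07), pushing the deadline to 2028-06-02.
Filing on 2028-05-17 beat the 2028-06-02 deadline — the action is timely.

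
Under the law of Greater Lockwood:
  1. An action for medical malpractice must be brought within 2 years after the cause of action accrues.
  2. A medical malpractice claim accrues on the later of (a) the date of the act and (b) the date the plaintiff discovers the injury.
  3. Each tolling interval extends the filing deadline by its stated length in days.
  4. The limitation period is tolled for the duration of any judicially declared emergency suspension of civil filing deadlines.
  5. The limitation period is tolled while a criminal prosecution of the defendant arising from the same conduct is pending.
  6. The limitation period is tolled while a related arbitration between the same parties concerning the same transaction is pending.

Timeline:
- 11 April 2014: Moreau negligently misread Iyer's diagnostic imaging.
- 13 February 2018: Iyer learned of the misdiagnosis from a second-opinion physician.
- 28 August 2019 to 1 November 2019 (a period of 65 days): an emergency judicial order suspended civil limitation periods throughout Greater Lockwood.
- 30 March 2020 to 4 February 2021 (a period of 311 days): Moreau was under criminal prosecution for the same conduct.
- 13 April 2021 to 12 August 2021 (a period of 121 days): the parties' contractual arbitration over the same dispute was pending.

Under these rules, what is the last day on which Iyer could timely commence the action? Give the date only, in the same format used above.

23 February 2021

Taking the later of the act (11 April 2014) and discovery (13 February 2018), the claim accrued on 13 February 2018.
2 years from 13 February 2018 is 13 February 2020.
Because the emergency suspension of filing deadlines ran from 28 August 2019 to 1 November 2019, the deadline is extended by 65 days to 18 April 2020.
The pending criminal prosecution from 30 March 2020 to 4 February 2021 tolled the period for 311 days, extending the deadline to 23 February 2021.
By the time the pending related arbitration began on 13 April 2021, the limitation period had already expired on 23 February 2021; that interval cannot revive it.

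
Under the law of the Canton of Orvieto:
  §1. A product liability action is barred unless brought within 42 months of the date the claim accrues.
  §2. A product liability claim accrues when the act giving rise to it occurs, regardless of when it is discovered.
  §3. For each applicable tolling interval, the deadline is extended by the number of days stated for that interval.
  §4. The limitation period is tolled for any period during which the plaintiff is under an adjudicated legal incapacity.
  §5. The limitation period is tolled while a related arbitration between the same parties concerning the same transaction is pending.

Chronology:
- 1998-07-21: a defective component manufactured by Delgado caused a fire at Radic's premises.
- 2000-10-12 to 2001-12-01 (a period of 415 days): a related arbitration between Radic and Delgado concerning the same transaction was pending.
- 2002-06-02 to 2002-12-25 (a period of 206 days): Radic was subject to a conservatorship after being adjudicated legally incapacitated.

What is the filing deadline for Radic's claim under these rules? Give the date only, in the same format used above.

2003-10-04

The claim accrued on 1998-07-21, when the wrongful act occurred.
42 months from 1998-07-21 is 2002-01-21.
Because the pending related arbitration ran from 2000-10-12 to 2001-12-01, the deadline is extended by 415 days to 2003-03-12.
The period was tolled for 206 days by the plaintiff's legal incapacity (2002-06-02 to 2002-12-25), pushing the deadline to 2003-10-04.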